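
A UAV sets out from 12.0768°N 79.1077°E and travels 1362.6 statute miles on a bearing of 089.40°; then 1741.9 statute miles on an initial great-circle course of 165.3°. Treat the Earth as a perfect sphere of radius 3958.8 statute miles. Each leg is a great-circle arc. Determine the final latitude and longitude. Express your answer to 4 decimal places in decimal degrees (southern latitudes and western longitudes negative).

Apply the spherical direct solution leg by leg, carrying full precision between legs.
Leg 1: from (12.0768°, 79.1077°), δ = 1362.6/3958.8 = 0.344195 rad, θ = 89.4° → φ = 11.5607°, λ = 99.2533°.
Leg 2: from (11.5607°, 99.2533°), δ = 1741.9/3958.8 = 0.440007 rad, θ = 165.3° → φ = -12.8458°, λ = 105.6183°.

latitude -12.8458°, longitude 105.6183°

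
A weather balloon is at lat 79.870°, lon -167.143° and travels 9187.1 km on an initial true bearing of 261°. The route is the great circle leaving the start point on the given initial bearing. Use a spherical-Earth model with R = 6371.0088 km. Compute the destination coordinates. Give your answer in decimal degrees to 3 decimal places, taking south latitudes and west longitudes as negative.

The arc subtends δ = 9187.1/6371.0088 = 1.442017 rad at the centre.
Start latitude φ₁ = 1.393994 rad; initial bearing θ = 4.555309 rad.
Destination latitude: φ₂ = arcsin( sin φ₁ cos δ + cos φ₁ sin δ cos θ ) = arcsin(0.099136) = 5.689°.
Δλ = atan2( sin θ sin δ cos φ₁ , cos δ − sin φ₁ sin φ₂ ) = atan2(-0.172278, 0.030834) = -1.393696 rad = -79.853°.
λ₂ = -167.143° + -79.853° = -246.996°, normalized to (−180°, 180°] → 113.004°.

latitude 5.689°, longitude 113.004°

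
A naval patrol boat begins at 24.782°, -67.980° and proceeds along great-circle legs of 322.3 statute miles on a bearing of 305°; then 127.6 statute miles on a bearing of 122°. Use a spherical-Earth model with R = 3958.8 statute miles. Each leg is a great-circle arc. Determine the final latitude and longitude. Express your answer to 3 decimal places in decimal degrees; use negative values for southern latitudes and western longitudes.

Apply the spherical direct solution leg by leg, carrying full precision between legs.
Leg 1: from (24.782°, -67.980°), δ = 322.3/3958.8 = 0.081414 rad, θ = 305° → φ = 27.395°, λ = -72.283°.
Leg 2: from (27.395°, -72.283°), δ = 127.6/3958.8 = 0.032232 rad, θ = 122° → φ = 26.406°, λ = -70.534°.

latitude 26.406°, longitude -70.534°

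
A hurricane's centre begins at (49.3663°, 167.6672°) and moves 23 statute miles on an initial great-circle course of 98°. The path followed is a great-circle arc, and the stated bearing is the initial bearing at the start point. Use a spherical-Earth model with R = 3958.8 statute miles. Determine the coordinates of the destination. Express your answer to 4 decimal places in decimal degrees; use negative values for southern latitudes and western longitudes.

latitude 49.3189°, longitude 168.1729°

The arc subtends δ = 23/3958.8 = 0.005810 rad at the centre.
With φ₁ = 49.3663° = 0.861604 rad and θ = 98° = 1.710423 rad:
sin φ₂ = sin φ₁ cos δ + cos φ₁ sin δ cos θ = (0.758888)(0.999983) + (0.651221)(0.005810)(-0.139173) = 0.758349
φ₂ = asin(0.758349) = 0.860777 rad = 49.3189°.
For the longitude increment, Δλ = atan2( sin θ sin δ cos φ₁, cos δ − sin φ₁ sin φ₂ ) = atan2(0.003747, 0.424481) = 0.5057°.
λ₂ = λ₁ + Δλ = 168.1729°.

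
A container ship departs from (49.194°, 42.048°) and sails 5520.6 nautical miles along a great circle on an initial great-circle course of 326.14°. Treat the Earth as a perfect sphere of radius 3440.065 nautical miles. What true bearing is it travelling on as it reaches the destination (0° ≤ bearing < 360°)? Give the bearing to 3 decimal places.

final bearing 205.167°

Angular distance δ = d/R = 5520.6 / 3440.065 = 1.604795 rad.
Start latitude φ₁ = 0.858597 rad; initial bearing θ = 5.692217 rad.
Applying the spherical law of cosines for sides, sin φ₂ = sin φ₁ cos δ + cos φ₁ sin δ cos θ = 0.516624, so φ₂ = 31.106°.
Then Δλ = atan2(-0.363897, -0.425039) = -2.433539 rad, from sin θ sin δ cos φ₁ over cos δ − sin φ₁ sin φ₂.
Hence λ₂ = 42.048° + -139.431° = -97.383°.
The forward bearing on arrival equals the back-azimuth from the destination plus 180°.
Back-azimuth from P₂ (31.106°, -97.383°) to P₁ (49.194°, 42.048°), with Δλ' = λ₁ − λ₂ = 139.431°: atan2( sin Δλ' cos φ₁ , cos φ₂ sin φ₁ − sin φ₂ cos φ₁ cos Δλ' ) = 25.167°.
Final bearing = (25.167° + 180°) mod 360° = 205.167°.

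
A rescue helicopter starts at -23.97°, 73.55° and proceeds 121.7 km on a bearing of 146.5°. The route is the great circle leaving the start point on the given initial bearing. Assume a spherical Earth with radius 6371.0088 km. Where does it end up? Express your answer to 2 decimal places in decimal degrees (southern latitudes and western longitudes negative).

The arc subtends δ = 121.7/6371.0088 = 0.019102 rad at the centre.
Converting: φ₁ = -0.418355 rad, θ = 2.556907 rad.
Applying the spherical law of cosines for sides, sin φ₂ = sin φ₁ cos δ + cos φ₁ sin δ cos θ = -0.420739, so φ₂ = -24.88°.
Δλ = atan2( sin θ sin δ cos φ₁ , cos δ − sin φ₁ sin φ₂ ) = atan2(0.009633, 0.828889) = 0.011621 rad = 0.67°.
λ₂ = 73.55° + 0.67° = 74.22°.

latitude -24.88°, longitude 74.22°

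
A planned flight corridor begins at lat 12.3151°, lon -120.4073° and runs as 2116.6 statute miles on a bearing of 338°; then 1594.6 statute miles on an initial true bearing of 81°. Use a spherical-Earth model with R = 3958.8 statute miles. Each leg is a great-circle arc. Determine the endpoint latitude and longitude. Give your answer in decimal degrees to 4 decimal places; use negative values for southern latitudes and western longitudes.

Apply the spherical direct solution leg by leg, carrying full precision between legs.
Leg 1: from (12.3151°, -120.4073°), δ = 2116.6/3958.8 = 0.534657 rad, θ = 338° → φ = 40.1727°, λ = -134.8735°.
Leg 2: from (40.1727°, -134.8735°), δ = 1594.6/3958.8 = 0.402799 rad, θ = 81° → φ = 39.8158°, λ = -104.6048°.

latitude 39.8158°, longitude -104.6048°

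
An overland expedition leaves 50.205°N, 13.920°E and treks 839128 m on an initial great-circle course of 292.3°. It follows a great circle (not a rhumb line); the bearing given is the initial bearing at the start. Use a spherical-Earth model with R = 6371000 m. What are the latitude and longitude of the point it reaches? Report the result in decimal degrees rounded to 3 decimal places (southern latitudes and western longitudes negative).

latitude 52.521°, longitude 2.401°

Central angle δ = d/R = 0.131711 rad.
Start latitude φ₁ = 0.876243 rad; initial bearing θ = 5.101597 rad.
Applying the spherical law of cosines for sides, sin φ₂ = sin φ₁ cos δ + cos φ₁ sin δ cos θ = 0.793580, so φ₂ = 52.521°.
For the longitude increment, Δλ = atan2( sin θ sin δ cos φ₁, cos δ − sin φ₁ sin φ₂ ) = atan2(-0.077770, 0.381600) = -11.519°.
λ₂ = 13.920° + -11.519° = 2.401°.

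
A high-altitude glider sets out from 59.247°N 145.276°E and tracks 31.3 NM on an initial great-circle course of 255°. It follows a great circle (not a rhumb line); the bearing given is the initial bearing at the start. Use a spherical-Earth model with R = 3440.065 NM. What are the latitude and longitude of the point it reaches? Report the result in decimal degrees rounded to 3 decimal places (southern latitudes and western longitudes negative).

Central angle δ = d/R = 0.009099 rad.
Converting: φ₁ = 1.034055 rad, θ = 4.450590 rad.
sin φ₂ = sin φ₁ cos δ + cos φ₁ sin δ cos θ = (0.859380)(0.999959) + (0.511338)(0.009099)(-0.258819) = 0.858140
φ₂ = asin(0.858140) = 1.031636 rad = 59.108°.
For the longitude increment, Δλ = atan2( sin θ sin δ cos φ₁, cos δ − sin φ₁ sin φ₂ ) = atan2(-0.004494, 0.262491) = -0.981°.
λ₂ = λ₁ + Δλ = 144.295°.

latitude 59.108°, longitude 144.295°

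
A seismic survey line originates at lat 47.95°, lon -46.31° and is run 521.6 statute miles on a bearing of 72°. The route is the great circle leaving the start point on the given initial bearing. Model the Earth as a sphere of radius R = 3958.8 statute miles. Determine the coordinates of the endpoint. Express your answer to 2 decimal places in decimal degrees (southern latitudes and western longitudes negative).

The arc subtends δ = 521.6/3958.8 = 0.131757 rad at the centre.
Converting: φ₁ = 0.836885 rad, θ = 1.256637 rad.
sin φ₂ = sin φ₁ cos δ + cos φ₁ sin δ cos θ = (0.742561)(0.991333) + (0.669779)(0.131376)(0.309017) = 0.763316
φ₂ = asin(0.763316) = 0.868430 rad = 49.76°.
Then Δλ = atan2(0.083686, 0.424524) = 0.194634 rad, from sin θ sin δ cos φ₁ over cos δ − sin φ₁ sin φ₂.
λ₂ = λ₁ + Δλ = -35.16°.

latitude 49.76°, longitude -35.16°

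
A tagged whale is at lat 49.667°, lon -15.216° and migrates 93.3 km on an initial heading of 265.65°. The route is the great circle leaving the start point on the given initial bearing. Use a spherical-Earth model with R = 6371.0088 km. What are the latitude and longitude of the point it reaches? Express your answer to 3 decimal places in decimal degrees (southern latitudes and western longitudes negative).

latitude 49.596°, longitude -16.507°

Central angle δ = d/R = 0.014644 rad.
Converting: φ₁ = 0.866853 rad, θ = 4.636467 rad.
Destination latitude: φ₂ = arcsin( sin φ₁ cos δ + cos φ₁ sin δ cos θ ) = arcsin(0.761495) = 49.596°.
For the longitude increment, Δλ = atan2( sin θ sin δ cos φ₁, cos δ − sin φ₁ sin φ₂ ) = atan2(-0.009451, 0.419408) = -1.291°.
Hence λ₂ = -15.216° + -1.291° = -16.507°.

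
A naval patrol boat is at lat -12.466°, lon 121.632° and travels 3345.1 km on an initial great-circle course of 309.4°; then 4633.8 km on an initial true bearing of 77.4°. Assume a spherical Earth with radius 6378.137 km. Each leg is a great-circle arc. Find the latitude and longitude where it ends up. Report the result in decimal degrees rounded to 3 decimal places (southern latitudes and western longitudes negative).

latitude 13.657°, longitude 140.528°

Apply the spherical direct solution leg by leg, carrying full precision between legs.
Leg 1: from (-12.466°, 121.632°), δ = 3345.1/6378.137 = 0.524463 rad, θ = 309.4° → φ = 7.094°, λ = 98.682°.
Leg 2: from (7.094°, 98.682°), δ = 4633.8/6378.137 = 0.726513 rad, θ = 77.4° → φ = 13.657°, λ = 140.528°.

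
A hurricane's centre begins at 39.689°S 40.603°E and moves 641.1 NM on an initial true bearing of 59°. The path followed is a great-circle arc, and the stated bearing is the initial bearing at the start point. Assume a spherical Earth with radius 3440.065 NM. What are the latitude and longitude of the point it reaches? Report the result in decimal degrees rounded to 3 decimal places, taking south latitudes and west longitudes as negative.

latitude -33.651°, longitude 51.602°

Central angle δ = d/R = 0.186363 rad.
With φ₁ = -39.689° = -0.692704 rad and θ = 59° = 1.029744 rad:
sin φ₂ = sin φ₁ cos δ + cos φ₁ sin δ cos θ = (-0.638620)(0.982685) + (0.769522)(0.185286)(0.515038) = -0.554127
φ₂ = asin(-0.554127) = -0.587314 rad = -33.651°.
For the longitude increment, Δλ = atan2( sin θ sin δ cos φ₁, cos δ − sin φ₁ sin φ₂ ) = atan2(0.122216, 0.628808) = 10.999°.
λ₂ = λ₁ + Δλ = 51.602°.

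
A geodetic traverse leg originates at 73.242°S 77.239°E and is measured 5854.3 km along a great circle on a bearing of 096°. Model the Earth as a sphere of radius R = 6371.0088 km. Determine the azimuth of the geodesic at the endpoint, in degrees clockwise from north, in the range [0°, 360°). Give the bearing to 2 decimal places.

The arc subtends δ = 5854.3/6371.0088 = 0.918897 rad at the centre.
Start latitude φ₁ = -1.278314 rad; initial bearing θ = 1.675516 rad.
sin φ₂ = sin φ₁ cos δ + cos φ₁ sin δ cos θ = (-0.957531)(0.606697) + (0.288330)(0.794933)(-0.104528) = -0.604890
φ₂ = asin(-0.604890) = -0.649628 rad = -37.221°.
Δλ = atan2( sin θ sin δ cos φ₁ , cos δ − sin φ₁ sin φ₂ ) = atan2(0.227947, 0.027497) = 1.450750 rad = 83.122°.
λ₂ = 77.239° + 83.122° = 160.361°.
The forward bearing on arrival equals the back-azimuth from the destination plus 180°.
Back-azimuth from P₂ (-37.22°, 160.36°) to P₁ (-73.24°, 77.24°), with Δλ' = λ₁ − λ₂ = -83.12°: atan2( sin Δλ' cos φ₁ , cos φ₂ sin φ₁ − sin φ₂ cos φ₁ cos Δλ' ) = 201.11°.
Final bearing = (201.11° + 180°) mod 360° = 21.11°.

final bearing 21.11°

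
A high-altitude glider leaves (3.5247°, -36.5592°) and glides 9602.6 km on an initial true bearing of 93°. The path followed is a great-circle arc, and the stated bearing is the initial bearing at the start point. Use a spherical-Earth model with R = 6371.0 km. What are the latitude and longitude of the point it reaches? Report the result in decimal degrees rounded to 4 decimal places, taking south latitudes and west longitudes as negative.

latitude -2.7642°, longitude 49.6171°

The arc subtends δ = 9602.6/6371 = 1.507236 rad at the centre.
With φ₁ = 3.5247° = 0.061518 rad and θ = 93° = 1.623156 rad:
Applying the spherical law of cosines for sides, sin φ₂ = sin φ₁ cos δ + cos φ₁ sin δ cos θ = -0.048226, so φ₂ = -2.7642°.
Δλ = atan2( sin θ sin δ cos φ₁ , cos δ − sin φ₁ sin φ₂ ) = atan2(0.994728, 0.066483) = 1.504061 rad = 86.1763°.
Hence λ₂ = -36.5592° + 86.1763° = 49.6171°.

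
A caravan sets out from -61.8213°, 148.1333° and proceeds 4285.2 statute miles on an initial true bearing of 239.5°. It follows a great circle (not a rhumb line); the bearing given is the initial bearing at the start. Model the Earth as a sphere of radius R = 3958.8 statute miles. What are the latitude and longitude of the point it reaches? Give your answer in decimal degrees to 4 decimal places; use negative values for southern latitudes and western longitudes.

Angular distance δ = d/R = 4285.2 / 3958.8 = 1.082449 rad.
Start latitude φ₁ = -1.078985 rad; initial bearing θ = 4.180064 rad.
Applying the spherical law of cosines for sides, sin φ₂ = sin φ₁ cos δ + cos φ₁ sin δ cos θ = -0.625217, so φ₂ = -38.6981°.
Then Δλ = atan2(-0.359321, -0.081949) = -1.795027 rad, from sin θ sin δ cos φ₁ over cos δ − sin φ₁ sin φ₂.
λ₂ = 148.1333° + -102.8475° = 45.2858°.

latitude -38.6981°, longitude 45.2858°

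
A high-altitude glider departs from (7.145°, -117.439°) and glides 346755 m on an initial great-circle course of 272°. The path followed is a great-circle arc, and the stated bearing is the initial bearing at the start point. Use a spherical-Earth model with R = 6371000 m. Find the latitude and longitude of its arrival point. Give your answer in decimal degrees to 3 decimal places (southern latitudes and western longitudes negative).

Central angle δ = d/R = 0.054427 rad.
Start latitude φ₁ = 0.124704 rad; initial bearing θ = 4.747296 rad.
Destination latitude: φ₂ = arcsin( sin φ₁ cos δ + cos φ₁ sin δ cos θ ) = arcsin(0.126080) = 7.243°.
Then Δλ = atan2(-0.053945, 0.982837) = -0.054832 rad, from sin θ sin δ cos φ₁ over cos δ − sin φ₁ sin φ₂.
Hence λ₂ = -117.439° + -3.142° = -120.581°.

latitude 7.243°, longitude -120.581°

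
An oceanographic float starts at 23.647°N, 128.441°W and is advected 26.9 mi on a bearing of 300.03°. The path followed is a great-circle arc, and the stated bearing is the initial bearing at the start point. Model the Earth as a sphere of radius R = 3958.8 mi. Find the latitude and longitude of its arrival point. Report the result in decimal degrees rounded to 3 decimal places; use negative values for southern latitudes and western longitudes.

Angular distance δ = d/R = 26.9 / 3958.8 = 0.006795 rad.
Converting: φ₁ = 0.412718 rad, θ = 5.236511 rad.
sin φ₂ = sin φ₁ cos δ + cos φ₁ sin δ cos θ = (0.401101)(0.999977) + (0.916034)(0.006795)(0.500453) = 0.404206
φ₂ = asin(0.404206) = 0.416111 rad = 23.841°.
For the longitude increment, Δλ = atan2( sin θ sin δ cos φ₁, cos δ − sin φ₁ sin φ₂ ) = atan2(-0.005389, 0.837850) = -0.369°.
λ₂ = λ₁ + Δλ = -128.810°.

latitude 23.841°, longitude -128.810°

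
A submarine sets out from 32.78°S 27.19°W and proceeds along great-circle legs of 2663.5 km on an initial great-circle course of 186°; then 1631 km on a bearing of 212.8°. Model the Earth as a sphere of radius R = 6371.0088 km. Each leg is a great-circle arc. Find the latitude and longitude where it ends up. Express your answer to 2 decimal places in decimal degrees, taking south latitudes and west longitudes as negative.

Apply the spherical direct solution leg by leg, carrying full precision between legs.
Leg 1: from (-32.78°, -27.19°), δ = 2663.5/6371.0088 = 0.418066 rad, θ = 186° → φ = -56.54°, λ = -31.60°.
Leg 2: from (-56.54°, -31.60°), δ = 1631/6371.0088 = 0.256003 rad, θ = 212.8° → φ = -67.58°, λ = -52.69°.

latitude -67.58°, longitude -52.69°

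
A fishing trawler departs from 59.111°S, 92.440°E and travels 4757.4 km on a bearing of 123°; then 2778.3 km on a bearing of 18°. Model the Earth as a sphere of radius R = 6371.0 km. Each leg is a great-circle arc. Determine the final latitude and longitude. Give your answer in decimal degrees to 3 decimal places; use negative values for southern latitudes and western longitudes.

latitude -30.860°, longitude -174.757°

Apply the spherical direct solution leg by leg, carrying full precision between legs.
Leg 1: from (-59.111°, 92.440°), δ = 4757.4/6371 = 0.746727 rad, θ = 123° → φ = -55.059°, λ = 176.497°.
Leg 2: from (-55.059°, 176.497°), δ = 2778.3/6371 = 0.436085 rad, θ = 18° → φ = -30.860°, λ = -174.757°.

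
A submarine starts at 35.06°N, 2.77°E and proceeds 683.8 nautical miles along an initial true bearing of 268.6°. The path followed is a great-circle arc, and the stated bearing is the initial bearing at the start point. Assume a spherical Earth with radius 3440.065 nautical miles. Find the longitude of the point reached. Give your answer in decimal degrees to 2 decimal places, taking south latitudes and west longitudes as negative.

δ = 683.8/3440.065 = 0.198775 rad (11.3890°).
With φ₁ = 35.06° = 0.611912 rad and θ = 268.6° = 4.687954 rad:
sin φ₂ = sin φ₁ cos δ + cos φ₁ sin δ cos θ = (0.574434)(0.980309) + (0.818551)(0.197469)(-0.024432) = 0.559174
φ₂ = asin(0.559174) = 0.593389 rad = 34.00°.
Then Δλ = atan2(-0.161590, 0.659101) = -0.240425 rad, from sin θ sin δ cos φ₁ over cos δ − sin φ₁ sin φ₂.
Hence λ₂ = 2.77° + -13.78° = -11.01°.

longitude -11.01°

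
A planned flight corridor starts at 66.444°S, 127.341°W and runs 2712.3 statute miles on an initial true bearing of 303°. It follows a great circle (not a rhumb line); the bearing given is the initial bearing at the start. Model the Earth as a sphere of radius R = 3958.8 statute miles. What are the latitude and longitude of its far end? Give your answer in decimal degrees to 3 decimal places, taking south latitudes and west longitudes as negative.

latitude -34.895°, longitude -167.659°

The arc subtends δ = 2712.3/3958.8 = 0.685132 rad at the centre.
With φ₁ = -66.444° = -1.159667 rad and θ = 303° = 5.288348 rad:
sin φ₂ = sin φ₁ cos δ + cos φ₁ sin δ cos θ = (-0.916670)(0.774336) + (0.399645)(0.632775)(0.544639) = -0.572079
φ₂ = asin(-0.572079) = -0.609038 rad = -34.895°.
For the longitude increment, Δλ = atan2( sin θ sin δ cos φ₁, cos δ − sin φ₁ sin φ₂ ) = atan2(-0.212088, 0.249928) = -40.318°.
Hence λ₂ = -127.341° + -40.318° = -167.659°.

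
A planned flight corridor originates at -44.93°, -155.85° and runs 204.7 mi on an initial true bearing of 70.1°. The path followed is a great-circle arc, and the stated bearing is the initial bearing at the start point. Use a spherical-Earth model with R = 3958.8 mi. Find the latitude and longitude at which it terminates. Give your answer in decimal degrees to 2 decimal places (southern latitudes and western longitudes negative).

latitude -43.86°, longitude -151.99°

The arc subtends δ = 204.7/3958.8 = 0.051708 rad at the centre.
With φ₁ = -44.93° = -0.784176 rad and θ = 70.1° = 1.223476 rad:
Applying the spherical law of cosines for sides, sin φ₂ = sin φ₁ cos δ + cos φ₁ sin δ cos θ = -0.692844, so φ₂ = -43.86°.
For the longitude increment, Δλ = atan2( sin θ sin δ cos φ₁, cos δ − sin φ₁ sin φ₂ ) = atan2(0.034406, 0.509348) = 3.86°.
Hence λ₂ = -155.85° + 3.86° = -151.99°.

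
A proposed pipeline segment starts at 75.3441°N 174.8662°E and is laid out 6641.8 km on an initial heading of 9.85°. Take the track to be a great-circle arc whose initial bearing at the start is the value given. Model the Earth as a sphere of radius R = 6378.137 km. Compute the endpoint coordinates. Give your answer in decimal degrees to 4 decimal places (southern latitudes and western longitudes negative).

δ = 6641.8/6378.137 = 1.041339 rad (59.6643°).
Start latitude φ₁ = 1.315003 rad; initial bearing θ = 0.171915 rad.
Applying the spherical law of cosines for sides, sin φ₂ = sin φ₁ cos δ + cos φ₁ sin δ cos θ = 0.703784, so φ₂ = 44.7314°.
Then Δλ = atan2(0.037357, -0.175819) = 2.932235 rad, from sin θ sin δ cos φ₁ over cos δ − sin φ₁ sin φ₂.
λ₂ = 174.8662° + 168.0047° = 342.8709°, normalized to (−180°, 180°] → -17.1291°.

latitude 44.7314°, longitude -17.1291°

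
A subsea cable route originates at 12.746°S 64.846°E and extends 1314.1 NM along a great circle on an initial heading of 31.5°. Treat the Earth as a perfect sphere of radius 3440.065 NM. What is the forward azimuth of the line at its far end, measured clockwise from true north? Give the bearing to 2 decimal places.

final bearing 30.83°

The arc subtends δ = 1314.1/3440.065 = 0.381999 rad at the centre.
With φ₁ = -12.746° = -0.222460 rad and θ = 31.5° = 0.549779 rad:
Destination latitude: φ₂ = arcsin( sin φ₁ cos δ + cos φ₁ sin δ cos θ ) = arcsin(0.105284) = 6.044°.
For the longitude increment, Δλ = atan2( sin θ sin δ cos φ₁, cos δ − sin φ₁ sin φ₂ ) = atan2(0.189975, 0.951150) = 11.295°.
λ₂ = λ₁ + Δλ = 76.141°.
The forward bearing on arrival equals the back-azimuth from the destination plus 180°.
Back-azimuth from P₂ (6.04°, 76.14°) to P₁ (-12.75°, 64.85°), with Δλ' = λ₁ − λ₂ = -11.30°: atan2( sin Δλ' cos φ₁ , cos φ₂ sin φ₁ − sin φ₂ cos φ₁ cos Δλ' ) = 210.83°.
Final bearing = (210.83° + 180°) mod 360° = 30.83°.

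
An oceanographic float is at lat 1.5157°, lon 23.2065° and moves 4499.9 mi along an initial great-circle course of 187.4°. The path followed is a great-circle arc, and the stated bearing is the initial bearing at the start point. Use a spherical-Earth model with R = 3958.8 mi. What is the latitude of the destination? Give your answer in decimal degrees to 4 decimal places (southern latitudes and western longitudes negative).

latitude -62.6538°

Angular distance δ = d/R = 4499.9 / 3958.8 = 1.136683 rad.
Start latitude φ₁ = 0.026454 rad; initial bearing θ = 3.270747 rad.
Destination latitude: φ₂ = arcsin( sin φ₁ cos δ + cos φ₁ sin δ cos θ ) = arcsin(-0.888247) = -62.6538°.
Then Δλ = atan2(-0.116808, 0.444101) = -0.257196 rad, from sin θ sin δ cos φ₁ over cos δ − sin φ₁ sin φ₂.
λ₂ = λ₁ + Δλ = 8.4703°.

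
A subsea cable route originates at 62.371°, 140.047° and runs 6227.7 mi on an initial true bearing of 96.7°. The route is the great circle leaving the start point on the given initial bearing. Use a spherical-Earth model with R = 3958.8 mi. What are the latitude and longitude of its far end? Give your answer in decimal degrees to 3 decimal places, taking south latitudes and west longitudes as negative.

latitude -3.220°, longitude -135.833°

The arc subtends δ = 6227.7/3958.8 = 1.573128 rad at the centre.
With φ₁ = 62.371° = 1.088579 rad and θ = 96.7° = 1.687733 rad:
Applying the spherical law of cosines for sides, sin φ₂ = sin φ₁ cos δ + cos φ₁ sin δ cos θ = -0.056171, so φ₂ = -3.220°.
For the longitude increment, Δλ = atan2( sin θ sin δ cos φ₁, cos δ − sin φ₁ sin φ₂ ) = atan2(0.460576, 0.047434) = 84.120°.
λ₂ = 140.047° + 84.120° = 224.167°, normalized to (−180°, 180°] → -135.833°.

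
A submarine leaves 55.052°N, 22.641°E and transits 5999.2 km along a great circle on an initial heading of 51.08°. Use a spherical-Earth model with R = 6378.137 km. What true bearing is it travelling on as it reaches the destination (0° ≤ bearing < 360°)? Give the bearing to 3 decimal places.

δ = 5999.2/6378.137 = 0.940588 rad (53.8917°).
With φ₁ = 55.052° = 0.960839 rad and θ = 51.08° = 0.891514 rad:
Applying the spherical law of cosines for sides, sin φ₂ = sin φ₁ cos δ + cos φ₁ sin δ cos θ = 0.773787, so φ₂ = 50.695°.
Then Δλ = atan2(0.360065, -0.044939) = 1.694962 rad, from sin θ sin δ cos φ₁ over cos δ − sin φ₁ sin φ₂.
λ₂ = λ₁ + Δλ = 119.755°.
The forward bearing on arrival equals the back-azimuth from the destination plus 180°.
Back-azimuth from P₂ (50.695°, 119.755°) to P₁ (55.052°, 22.641°), with Δλ' = λ₁ − λ₂ = -97.114°: atan2( sin Δλ' cos φ₁ , cos φ₂ sin φ₁ − sin φ₂ cos φ₁ cos Δλ' ) = 315.285°.
Final bearing = (315.285° + 180°) mod 360° = 135.285°.

final bearing 135.285°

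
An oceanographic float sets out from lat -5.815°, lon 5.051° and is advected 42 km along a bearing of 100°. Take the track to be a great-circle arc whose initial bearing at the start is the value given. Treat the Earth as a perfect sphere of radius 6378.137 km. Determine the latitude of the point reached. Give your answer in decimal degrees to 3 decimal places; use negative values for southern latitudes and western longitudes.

latitude -5.880°

δ = 42/6378.137 = 0.006585 rad (0.3773°).
Converting: φ₁ = -0.101491 rad, θ = 1.745329 rad.
sin φ₂ = sin φ₁ cos δ + cos φ₁ sin δ cos θ = (-0.101317)(0.999978) + (0.994854)(0.006585)(-0.173648) = -0.102452
φ₂ = asin(-0.102452) = -0.102632 rad = -5.880°.
Δλ = atan2( sin θ sin δ cos φ₁ , cos δ − sin φ₁ sin φ₂ ) = atan2(0.006452, 0.989598) = 0.006519 rad = 0.374°.
Hence λ₂ = 5.051° + 0.374° = 5.425°.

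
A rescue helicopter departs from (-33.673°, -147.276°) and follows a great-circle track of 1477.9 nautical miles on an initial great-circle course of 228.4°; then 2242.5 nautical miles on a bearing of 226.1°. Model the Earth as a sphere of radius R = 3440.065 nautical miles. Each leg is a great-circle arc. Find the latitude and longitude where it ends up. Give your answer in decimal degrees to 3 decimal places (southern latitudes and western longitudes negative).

latitude -60.373°, longitude 123.254°

Apply the spherical direct solution leg by leg, carrying full precision between legs.
Leg 1: from (-33.673°, -147.276°), δ = 1477.9/3440.065 = 0.429614 rad, θ = 228.4° → φ = -47.240°, λ = -174.584°.
Leg 2: from (-47.240°, -174.584°), δ = 2242.5/3440.065 = 0.651877 rad, θ = 226.1° → φ = -60.373°, λ = 123.254°.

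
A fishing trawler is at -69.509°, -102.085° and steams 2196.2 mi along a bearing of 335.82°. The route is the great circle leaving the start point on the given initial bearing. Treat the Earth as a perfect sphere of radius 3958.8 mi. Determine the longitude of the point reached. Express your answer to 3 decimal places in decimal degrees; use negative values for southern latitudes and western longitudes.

longitude -118.181°

The arc subtends δ = 2196.2/3958.8 = 0.554764 rad at the centre.
Start latitude φ₁ = -1.213161 rad; initial bearing θ = 5.861165 rad.
Applying the spherical law of cosines for sides, sin φ₂ = sin φ₁ cos δ + cos φ₁ sin δ cos θ = -0.628028, so φ₂ = -38.905°.
For the longitude increment, Δλ = atan2( sin θ sin δ cos φ₁, cos δ − sin φ₁ sin φ₂ ) = atan2(-0.075528, 0.261734) = -16.096°.
λ₂ = -102.085° + -16.096° = -118.181°.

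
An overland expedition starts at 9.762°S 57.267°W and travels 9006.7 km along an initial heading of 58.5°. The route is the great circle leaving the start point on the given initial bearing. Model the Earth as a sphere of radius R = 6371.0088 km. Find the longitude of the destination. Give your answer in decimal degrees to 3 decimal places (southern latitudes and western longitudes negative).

longitude 16.720°

Central angle δ = d/R = 1.413701 rad.
Start latitude φ₁ = -0.170379 rad; initial bearing θ = 1.021018 rad.
Applying the spherical law of cosines for sides, sin φ₂ = sin φ₁ cos δ + cos φ₁ sin δ cos θ = 0.482065, so φ₂ = 28.820°.
Δλ = atan2( sin θ sin δ cos φ₁ , cos δ − sin φ₁ sin φ₂ ) = atan2(0.829947, 0.238187) = 1.291317 rad = 73.987°.
λ₂ = -57.267° + 73.987° = 16.720°.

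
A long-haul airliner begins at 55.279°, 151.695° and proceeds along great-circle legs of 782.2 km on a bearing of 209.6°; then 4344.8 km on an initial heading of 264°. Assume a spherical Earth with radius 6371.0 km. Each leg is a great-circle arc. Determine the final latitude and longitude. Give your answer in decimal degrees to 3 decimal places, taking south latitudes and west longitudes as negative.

latitude 32.889°, longitude 98.112°

Apply the spherical direct solution leg by leg, carrying full precision between legs.
Leg 1: from (55.279°, 151.695°), δ = 782.2/6371 = 0.122775 rad, θ = 209.6° → φ = 49.034°, λ = 146.401°.
Leg 2: from (49.034°, 146.401°), δ = 4344.8/6371 = 0.681965 rad, θ = 264° → φ = 32.889°, λ = 98.112°.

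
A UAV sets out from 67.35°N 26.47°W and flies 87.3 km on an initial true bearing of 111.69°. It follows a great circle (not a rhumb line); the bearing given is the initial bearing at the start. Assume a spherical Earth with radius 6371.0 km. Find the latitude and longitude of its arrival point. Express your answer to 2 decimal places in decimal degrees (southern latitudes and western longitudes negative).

The arc subtends δ = 87.3/6371 = 0.013703 rad at the centre.
With φ₁ = 67.35° = 1.175479 rad and θ = 111.69° = 1.949358 rad:
Applying the spherical law of cosines for sides, sin φ₂ = sin φ₁ cos δ + cos φ₁ sin δ cos θ = 0.920838, so φ₂ = 67.05°.
Then Δλ = atan2(0.004903, 0.150089) = 0.032657 rad, from sin θ sin δ cos φ₁ over cos δ − sin φ₁ sin φ₂.
Hence λ₂ = -26.47° + 1.87° = -24.60°.

latitude 67.05°, longitude -24.60°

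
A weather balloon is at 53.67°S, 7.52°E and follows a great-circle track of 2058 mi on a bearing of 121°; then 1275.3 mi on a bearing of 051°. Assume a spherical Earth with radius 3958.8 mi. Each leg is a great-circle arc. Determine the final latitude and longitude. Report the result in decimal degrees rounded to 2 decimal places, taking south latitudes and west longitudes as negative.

Apply the spherical direct solution leg by leg, carrying full precision between legs.
Leg 1: from (-53.67°, 7.52°), δ = 2058/3958.8 = 0.519855 rad, θ = 121° → φ = -58.29°, λ = 61.64°.
Leg 2: from (-58.29°, 61.64°), δ = 1275.3/3958.8 = 0.322143 rad, θ = 51° → φ = -44.61°, λ = 81.85°.

latitude -44.61°, longitude 81.85°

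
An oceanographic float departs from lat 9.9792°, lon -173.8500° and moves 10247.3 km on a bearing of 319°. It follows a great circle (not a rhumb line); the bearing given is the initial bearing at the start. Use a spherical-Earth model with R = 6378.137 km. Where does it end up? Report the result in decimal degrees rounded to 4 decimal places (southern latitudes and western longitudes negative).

Angular distance δ = d/R = 10247.3 / 6378.137 = 1.606629 rad.
With φ₁ = 9.9792° = 0.174170 rad and θ = 319° = 5.567600 rad:
Applying the spherical law of cosines for sides, sin φ₂ = sin φ₁ cos δ + cos φ₁ sin δ cos θ = 0.736606, so φ₂ = 47.4431°.
Δλ = atan2( sin θ sin δ cos φ₁ , cos δ − sin φ₁ sin φ₂ ) = atan2(-0.645719, -0.163472) = -1.818750 rad = -104.2067°.
λ₂ = -173.8500° + -104.2067° = -278.0567°, normalized to (−180°, 180°] → 81.9433°.

latitude 47.4431°, longitude 81.9433°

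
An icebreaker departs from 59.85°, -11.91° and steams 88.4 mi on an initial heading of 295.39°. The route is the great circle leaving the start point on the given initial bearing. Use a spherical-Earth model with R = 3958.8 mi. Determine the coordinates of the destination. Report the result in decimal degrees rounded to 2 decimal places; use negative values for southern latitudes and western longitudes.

Central angle δ = d/R = 0.022330 rad.
Converting: φ₁ = 1.044580 rad, θ = 5.155528 rad.
Destination latitude: φ₂ = arcsin( sin φ₁ cos δ + cos φ₁ sin δ cos θ ) = arcsin(0.869306) = 60.38°.
Then Δλ = atan2(-0.010131, 0.248050) = -0.040822 rad, from sin θ sin δ cos φ₁ over cos δ − sin φ₁ sin φ₂.
λ₂ = λ₁ + Δλ = -14.25°.

latitude 60.38°, longitude -14.25°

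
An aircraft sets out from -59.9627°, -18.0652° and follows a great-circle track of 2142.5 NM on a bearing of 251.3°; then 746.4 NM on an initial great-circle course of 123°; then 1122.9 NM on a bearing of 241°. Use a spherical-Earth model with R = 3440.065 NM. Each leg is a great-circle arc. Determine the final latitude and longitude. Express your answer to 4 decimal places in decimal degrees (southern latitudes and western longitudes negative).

Apply the spherical direct solution leg by leg, carrying full precision between legs.
Leg 1: from (-59.9627°, -18.0652°), δ = 2142.5/3440.065 = 0.622808 rad, θ = 251.3° → φ = -52.8232°, λ = -84.1798°.
Leg 2: from (-52.8232°, -84.1798°), δ = 746.4/3440.065 = 0.216973 rad, θ = 123° → φ = -58.0968°, λ = -64.2038°.
Leg 3: from (-58.0968°, -64.2038°), δ = 1122.9/3440.065 = 0.326418 rad, θ = 241° → φ = -62.4084°, λ = -101.4690°.

latitude -62.4084°, longitude -101.4690°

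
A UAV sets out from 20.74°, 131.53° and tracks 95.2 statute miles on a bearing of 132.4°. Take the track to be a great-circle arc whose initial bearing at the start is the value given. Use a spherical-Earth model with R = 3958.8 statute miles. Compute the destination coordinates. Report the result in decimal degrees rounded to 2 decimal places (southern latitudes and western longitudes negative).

δ = 95.2/3958.8 = 0.024048 rad (1.3778°).
Converting: φ₁ = 0.361981 rad, θ = 2.310816 rad.
Applying the spherical law of cosines for sides, sin φ₂ = sin φ₁ cos δ + cos φ₁ sin δ cos θ = 0.338862, so φ₂ = 19.81°.
Then Δλ = atan2(0.016606, 0.879710) = 0.018874 rad, from sin θ sin δ cos φ₁ over cos δ − sin φ₁ sin φ₂.
λ₂ = 131.53° + 1.08° = 132.61°.

latitude 19.81°, longitude 132.61°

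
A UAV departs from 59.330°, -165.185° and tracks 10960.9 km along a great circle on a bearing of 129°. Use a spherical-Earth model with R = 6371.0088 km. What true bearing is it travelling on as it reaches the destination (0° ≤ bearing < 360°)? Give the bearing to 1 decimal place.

final bearing 153.7°

The arc subtends δ = 10960.9/6371.0088 = 1.720434 rad at the centre.
With φ₁ = 59.330° = 1.035504 rad and θ = 129° = 2.251475 rad:
Applying the spherical law of cosines for sides, sin φ₂ = sin φ₁ cos δ + cos φ₁ sin δ cos θ = -0.445651, so φ₂ = -26.465°.
Then Δλ = atan2(0.391987, 0.234233) = 1.032177 rad, from sin θ sin δ cos φ₁ over cos δ − sin φ₁ sin φ₂.
Hence λ₂ = -165.185° + 59.139° = -106.046°.
The forward bearing on arrival equals the back-azimuth from the destination plus 180°.
Back-azimuth from P₂ (-26.5°, -106.0°) to P₁ (59.3°, -165.2°), with Δλ' = λ₁ − λ₂ = -59.1°: atan2( sin Δλ' cos φ₁ , cos φ₂ sin φ₁ − sin φ₂ cos φ₁ cos Δλ' ) = 333.7°.
Final bearing = (333.7° + 180°) mod 360° = 153.7°.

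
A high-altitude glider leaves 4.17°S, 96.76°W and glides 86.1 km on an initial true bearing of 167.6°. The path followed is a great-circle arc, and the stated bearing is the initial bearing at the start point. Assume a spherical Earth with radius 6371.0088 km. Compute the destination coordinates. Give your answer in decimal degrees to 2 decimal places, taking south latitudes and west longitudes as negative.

Central angle δ = d/R = 0.013514 rad.
Converting: φ₁ = -0.072780 rad, θ = 2.925172 rad.
sin φ₂ = sin φ₁ cos δ + cos φ₁ sin δ cos θ = (-0.072716)(0.999909) + (0.997353)(0.013514)(-0.976672) = -0.085873
φ₂ = asin(-0.085873) = -0.085979 rad = -4.93°.
For the longitude increment, Δλ = atan2( sin θ sin δ cos φ₁, cos δ − sin φ₁ sin φ₂ ) = atan2(0.002894, 0.993664) = 0.17°.
λ₂ = λ₁ + Δλ = -96.59°.

latitude -4.93°, longitude -96.59°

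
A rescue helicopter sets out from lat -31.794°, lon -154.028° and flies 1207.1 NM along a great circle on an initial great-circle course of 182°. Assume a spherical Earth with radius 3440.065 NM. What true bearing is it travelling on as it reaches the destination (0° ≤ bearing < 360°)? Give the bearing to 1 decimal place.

Central angle δ = d/R = 0.350895 rad.
Converting: φ₁ = -0.554910 rad, θ = 3.176499 rad.
Applying the spherical law of cosines for sides, sin φ₂ = sin φ₁ cos δ + cos φ₁ sin δ cos θ = -0.786744, so φ₂ = -51.882°.
Then Δλ = atan2(-0.010196, 0.524556) = -0.019435 rad, from sin θ sin δ cos φ₁ over cos δ − sin φ₁ sin φ₂.
λ₂ = λ₁ + Δλ = -155.142°.
The forward bearing on arrival equals the back-azimuth from the destination plus 180°.
Back-azimuth from P₂ (-51.9°, -155.1°) to P₁ (-31.8°, -154.0°), with Δλ' = λ₁ − λ₂ = 1.1°: atan2( sin Δλ' cos φ₁ , cos φ₂ sin φ₁ − sin φ₂ cos φ₁ cos Δλ' ) = 2.8°.
Final bearing = (2.8° + 180°) mod 360° = 182.8°.

final bearing 182.8°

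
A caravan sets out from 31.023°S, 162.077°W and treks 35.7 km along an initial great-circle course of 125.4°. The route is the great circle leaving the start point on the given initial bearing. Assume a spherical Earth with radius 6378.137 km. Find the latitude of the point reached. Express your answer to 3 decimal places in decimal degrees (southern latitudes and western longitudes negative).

δ = 35.7/6378.137 = 0.005597 rad (0.3207°).
Converting: φ₁ = -0.541453 rad, θ = 2.188643 rad.
sin φ₂ = sin φ₁ cos δ + cos φ₁ sin δ cos θ = (-0.515382)(0.999984) + (0.856960)(0.005597)(-0.579281) = -0.518153
φ₂ = asin(-0.518153) = -0.544690 rad = -31.208°.
For the longitude increment, Δλ = atan2( sin θ sin δ cos φ₁, cos δ − sin φ₁ sin φ₂ ) = atan2(0.003910, 0.732938) = 0.306°.
λ₂ = λ₁ + Δλ = -161.771°.

latitude -31.208°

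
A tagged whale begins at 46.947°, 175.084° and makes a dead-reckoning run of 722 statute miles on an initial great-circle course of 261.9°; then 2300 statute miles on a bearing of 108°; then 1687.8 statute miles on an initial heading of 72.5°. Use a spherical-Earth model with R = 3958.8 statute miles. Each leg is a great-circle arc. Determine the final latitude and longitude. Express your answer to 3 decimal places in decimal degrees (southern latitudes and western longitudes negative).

Apply the spherical direct solution leg by leg, carrying full precision between legs.
Leg 1: from (46.947°, 175.084°), δ = 722/3958.8 = 0.182378 rad, θ = 261.9° → φ = 44.520°, λ = 160.498°.
Leg 2: from (44.520°, 160.498°), δ = 2300/3958.8 = 0.580984 rad, θ = 108° → φ = 27.722°, λ = -163.368°.
Leg 3: from (27.722°, -163.368°), δ = 1687.8/3958.8 = 0.426341 rad, θ = 72.5° → φ = 32.251°, λ = -135.571°.

latitude 32.251°, longitude -135.571°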